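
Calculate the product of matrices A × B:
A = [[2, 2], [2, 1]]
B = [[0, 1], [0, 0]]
[[0, 2], [0, 2]]

Matrix multiplication:
C[0][0] = 2×0 + 2×0 = 0
C[0][1] = 2×1 + 2×0 = 2
C[1][0] = 2×0 + 1×0 = 0
C[1][1] = 2×1 + 1×0 = 2
Result: [[0, 2], [0, 2]]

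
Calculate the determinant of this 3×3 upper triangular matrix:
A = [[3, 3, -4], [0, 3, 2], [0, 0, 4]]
36

The determinant of a triangular matrix is the product of its diagonal entries (the off-diagonal entries above the diagonal do not affect it).
det(A) = (3) * (3) * (4) = 36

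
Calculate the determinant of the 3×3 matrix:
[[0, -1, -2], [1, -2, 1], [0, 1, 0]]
-2

Expansion along first row:
det = 0·det([[-2,1],[1,0]]) - -1·det([[1,1],[0,0]]) + -2·det([[1,-2],[0,1]])
    = 0·(-2·0 - 1·1) - -1·(1·0 - 1·0) + -2·(1·1 - -2·0)
    = 0·-1 - -1·0 + -2·1
    = 0 + 0 + -2 = -2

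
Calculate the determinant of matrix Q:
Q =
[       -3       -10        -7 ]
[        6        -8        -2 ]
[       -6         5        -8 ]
det(Q) = -696

Expand along row 0 (cofactor expansion): det(Q) = a*(e*i - f*h) - b*(d*i - f*g) + c*(d*h - e*g), where the 3×3 is [[a, b, c], [d, e, f], [g, h, i]].
Minor M_00 = (-8)*(-8) - (-2)*(5) = 64 + 10 = 74.
Minor M_01 = (6)*(-8) - (-2)*(-6) = -48 - 12 = -60.
Minor M_02 = (6)*(5) - (-8)*(-6) = 30 - 48 = -18.
det(Q) = (-3)*(74) - (-10)*(-60) + (-7)*(-18) = -222 - 600 + 126 = -696.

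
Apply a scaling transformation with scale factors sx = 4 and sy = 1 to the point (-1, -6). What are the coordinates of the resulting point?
(-4, -6)

Scaling matrix:
[[4, 0], [0, 1]]
Result: (-1 × 4, -6 × 1) = (-4, -6)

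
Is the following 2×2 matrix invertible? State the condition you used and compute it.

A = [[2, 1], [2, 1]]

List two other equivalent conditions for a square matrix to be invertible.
No, not invertible; det(A) = 0 (two rows are equal, so the rows are linearly dependent). Equivalent conditions (failing for this A): rank(A) < 2; Ax = 0 has non-trivial solutions; 0 is an eigenvalue; the columns are linearly dependent.

To check invertibility, compute det(A).
In this matrix, row 0 and the last row are identical, so one row is a scalar multiple of another and the rows are linearly dependent.
A matrix with linearly dependent rows has det = 0 and is not invertible.
Equivalent failed conditions:
- rank(A) < 2.
- Ax = 0 has non-trivial solutions.
- 0 is an eigenvalue.
- The columns are linearly dependent.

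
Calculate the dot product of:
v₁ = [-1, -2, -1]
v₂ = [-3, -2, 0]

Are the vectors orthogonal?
7, No

The dot product is the sum of products of corresponding components.
v₁·v₂ = (-1)*(-3) + (-2)*(-2) + (-1)*(0) = 3 + 4 + 0 = 7.
Two vectors are orthogonal iff their dot product is 0; here the dot product is 7, so the vectors are not orthogonal.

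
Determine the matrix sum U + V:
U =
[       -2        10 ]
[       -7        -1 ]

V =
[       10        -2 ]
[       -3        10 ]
U + V =
[        8         8 ]
[      -10         9 ]

Matrix addition is elementwise: (U+V)[i][j] = U[i][j] + V[i][j].
  (U+V)[0][0] = (-2) + (10) = 8
  (U+V)[0][1] = (10) + (-2) = 8
  (U+V)[1][0] = (-7) + (-3) = -10
  (U+V)[1][1] = (-1) + (10) = 9
U + V =
[        8         8 ]
[      -10         9 ]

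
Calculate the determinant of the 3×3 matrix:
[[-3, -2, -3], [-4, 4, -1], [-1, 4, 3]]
-38

Expansion along first row:
det = -3·det([[4,-1],[4,3]]) - -2·det([[-4,-1],[-1,3]]) + -3·det([[-4,4],[-1,4]])
    = -3·(4·3 - -1·4) - -2·(-4·3 - -1·-1) + -3·(-4·4 - 4·-1)
    = -3·16 - -2·-13 + -3·-12
    = -48 + -26 + 36 = -38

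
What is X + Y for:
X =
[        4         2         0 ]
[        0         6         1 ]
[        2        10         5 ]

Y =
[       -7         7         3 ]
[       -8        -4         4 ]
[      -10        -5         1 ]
X + Y =
[       -3         9         3 ]
[       -8         2         5 ]
[       -8         5         6 ]

Matrix addition is elementwise: (X+Y)[i][j] = X[i][j] + Y[i][j].
  (X+Y)[0][0] = (4) + (-7) = -3
  (X+Y)[0][1] = (2) + (7) = 9
  (X+Y)[0][2] = (0) + (3) = 3
  (X+Y)[1][0] = (0) + (-8) = -8
  (X+Y)[1][1] = (6) + (-4) = 2
  (X+Y)[1][2] = (1) + (4) = 5
  (X+Y)[2][0] = (2) + (-10) = -8
  (X+Y)[2][1] = (10) + (-5) = 5
  (X+Y)[2][2] = (5) + (1) = 6
X + Y =
[       -3         9         3 ]
[       -8         2         5 ]
[       -8         5         6 ]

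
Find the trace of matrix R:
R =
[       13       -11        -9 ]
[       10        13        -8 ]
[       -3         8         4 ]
tr(R) = 13 + 13 + 4 = 30

The trace of a square matrix is the sum of its diagonal entries.
Diagonal entries of R: R[0][0] = 13, R[1][1] = 13, R[2][2] = 4.
tr(R) = 13 + 13 + 4 = 30.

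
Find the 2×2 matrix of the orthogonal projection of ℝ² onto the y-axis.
[[0, 0], [0, 1]]

The orthogonal projection onto the line spanned by a nonzero vector u = (a, b) has matrix P = (u uᵀ) / (uᵀ u) = (1/(a² + b²)) · [[a², ab], [ab, b²]].
Here u = (0, 1), so a² + b² = 0 + 1 = 1.
P = (1/1) · [[0, 0], [0, 1]] = [[0, 0], [0, 1]].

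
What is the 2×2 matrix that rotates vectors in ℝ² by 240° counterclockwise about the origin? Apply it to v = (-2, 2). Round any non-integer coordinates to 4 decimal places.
R = [[-1/2, √3/2], [-√3/2, -1/2]]; R·v = (2.7321, 0.7321)

A counterclockwise rotation by angle θ in ℝ² has matrix R(θ) = [[cos θ, -sin θ], [sin θ, cos θ]].
For θ = 240°: cos θ = -1/2, sin θ = -√3/2.
R(240°) = [[-1/2, √3/2], [-√3/2, -1/2]].
R·v = [-1/2·-2 + (√3/2)·2, -√3/2·-2 + -1/2·2] = (2.7321, 0.7321).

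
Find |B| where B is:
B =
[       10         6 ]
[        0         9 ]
det(B) = 90

For a 2×2 matrix [[a, b], [c, d]], det = a*d - b*c.
det(B) = (10)*(9) - (6)*(0) = 90 - 0 = 90.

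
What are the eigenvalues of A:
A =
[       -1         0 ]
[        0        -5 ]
λ = -5, -1

Solve det(A - λI) = 0. For a 2×2 matrix the characteristic equation is λ² - (trace)λ + det = 0.
trace(A) = a + d = -1 - 5 = -6.
det(A) = a*d - b*c = (-1)*(-5) - (0)*(0) = 5 - 0 = 5.
Characteristic equation: λ² - (-6)λ + (5) = 0.
Discriminant = (-6)² - 4*(5) = 36 - 20 = 16.
λ = (-6 ± √16) / 2 = (-6 ± 4) / 2 = -5, -1.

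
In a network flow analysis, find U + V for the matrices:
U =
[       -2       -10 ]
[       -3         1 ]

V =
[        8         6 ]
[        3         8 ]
U + V =
[        6        -4 ]
[        0         9 ]

Matrix addition is elementwise: (U+V)[i][j] = U[i][j] + V[i][j].
  (U+V)[0][0] = (-2) + (8) = 6
  (U+V)[0][1] = (-10) + (6) = -4
  (U+V)[1][0] = (-3) + (3) = 0
  (U+V)[1][1] = (1) + (8) = 9
U + V =
[        6        -4 ]
[        0         9 ]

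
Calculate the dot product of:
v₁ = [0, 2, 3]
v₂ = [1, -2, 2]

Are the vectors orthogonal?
2, No

The dot product is the sum of products of corresponding components.
v₁·v₂ = (0)*(1) + (2)*(-2) + (3)*(2) = 0 - 4 + 6 = 2.
Two vectors are orthogonal iff their dot product is 0; here the dot product is 2, so the vectors are not orthogonal.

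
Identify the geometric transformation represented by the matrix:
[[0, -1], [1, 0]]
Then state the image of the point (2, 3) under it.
rotation by 90° counterclockwise; image of (2, 3) is (-3, 2)

This matches the form [[cos θ, -sin θ], [sin θ, cos θ]] of a rotation matrix; reading off cos θ and sin θ gives the angle.
The matrix [[0, -1], [1, 0]] represents: rotation by 90° counterclockwise.
Applying it to (2, 3): [0·2 + -1·3, 1·2 + 0·3] = (-3, 2).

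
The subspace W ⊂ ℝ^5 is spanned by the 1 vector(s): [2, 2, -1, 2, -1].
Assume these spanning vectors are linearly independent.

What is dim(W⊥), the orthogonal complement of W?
dim(W⊥) = 4

For any subspace W of ℝ^n, dim(W) + dim(W⊥) = n (the whole-space dimension).
Here the given 1 vectors are linearly independent, so dim(W) = 1.
Thus dim(W⊥) = n - dim(W) = 5 - 1 = 4.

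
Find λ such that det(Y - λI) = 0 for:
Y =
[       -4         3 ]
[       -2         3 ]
λ = -3, 2

Solve det(Y - λI) = 0. For a 2×2 matrix the characteristic equation is λ² - (trace)λ + det = 0.
trace(Y) = a + d = -4 + 3 = -1.
det(Y) = a*d - b*c = (-4)*(3) - (3)*(-2) = -12 + 6 = -6.
Characteristic equation: λ² - (-1)λ + (-6) = 0.
Discriminant = (-1)² - 4*(-6) = 1 + 24 = 25.
λ = (-1 ± √25) / 2 = (-1 ± 5) / 2 = -3, 2.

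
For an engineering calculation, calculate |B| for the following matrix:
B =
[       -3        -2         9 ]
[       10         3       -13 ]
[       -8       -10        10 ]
det(B) = -392

Expand along row 0 (cofactor expansion): det(B) = a*(e*i - f*h) - b*(d*i - f*g) + c*(d*h - e*g), where the 3×3 is [[a, b, c], [d, e, f], [g, h, i]].
Minor M_00 = (3)*(10) - (-13)*(-10) = 30 - 130 = -100.
Minor M_01 = (10)*(10) - (-13)*(-8) = 100 - 104 = -4.
Minor M_02 = (10)*(-10) - (3)*(-8) = -100 + 24 = -76.
det(B) = (-3)*(-100) - (-2)*(-4) + (9)*(-76) = 300 - 8 - 684 = -392.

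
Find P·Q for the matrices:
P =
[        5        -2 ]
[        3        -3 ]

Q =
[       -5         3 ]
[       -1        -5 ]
PQ =
[      -23        25 ]
[      -12        24 ]

Matrix multiplication: (PQ)[i][j] = sum over k of P[i][k] * Q[k][j].
  (PQ)[0][0] = (5)*(-5) + (-2)*(-1) = -23
  (PQ)[0][1] = (5)*(3) + (-2)*(-5) = 25
  (PQ)[1][0] = (3)*(-5) + (-3)*(-1) = -12
  (PQ)[1][1] = (3)*(3) + (-3)*(-5) = 24
PQ =
[      -23        25 ]
[      -12        24 ]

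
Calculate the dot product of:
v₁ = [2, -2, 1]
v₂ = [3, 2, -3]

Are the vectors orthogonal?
-1, No

The dot product is the sum of products of corresponding components.
v₁·v₂ = (2)*(3) + (-2)*(2) + (1)*(-3) = 6 - 4 - 3 = -1.
Two vectors are orthogonal iff their dot product is 0; here the dot product is -1, so the vectors are not orthogonal.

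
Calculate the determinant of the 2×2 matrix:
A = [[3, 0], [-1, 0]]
0

For A = [[a, b], [c, d]], det(A) = a*d - b*c.
det(A) = (3)*(0) - (0)*(-1) = 0 - 0 = 0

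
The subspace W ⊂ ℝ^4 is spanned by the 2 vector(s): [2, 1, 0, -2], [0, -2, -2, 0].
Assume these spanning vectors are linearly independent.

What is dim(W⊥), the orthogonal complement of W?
dim(W⊥) = 2

For any subspace W of ℝ^n, dim(W) + dim(W⊥) = n (the whole-space dimension).
Here the given 2 vectors are linearly independent, so dim(W) = 2.
Thus dim(W⊥) = n - dim(W) = 4 - 2 = 2.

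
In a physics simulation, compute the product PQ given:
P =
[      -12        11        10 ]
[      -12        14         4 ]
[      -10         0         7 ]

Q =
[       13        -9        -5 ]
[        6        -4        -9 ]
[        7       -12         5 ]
PQ =
[      -20       -56        11 ]
[      -44         4       -46 ]
[      -81         6        85 ]

Matrix multiplication: (PQ)[i][j] = sum over k of P[i][k] * Q[k][j].
  (PQ)[0][0] = (-12)*(13) + (11)*(6) + (10)*(7) = -20
  (PQ)[0][1] = (-12)*(-9) + (11)*(-4) + (10)*(-12) = -56
  (PQ)[0][2] = (-12)*(-5) + (11)*(-9) + (10)*(5) = 11
  (PQ)[1][0] = (-12)*(13) + (14)*(6) + (4)*(7) = -44
  (PQ)[1][1] = (-12)*(-9) + (14)*(-4) + (4)*(-12) = 4
  (PQ)[1][2] = (-12)*(-5) + (14)*(-9) + (4)*(5) = -46
  (PQ)[2][0] = (-10)*(13) + (0)*(6) + (7)*(7) = -81
  (PQ)[2][1] = (-10)*(-9) + (0)*(-4) + (7)*(-12) = 6
  (PQ)[2][2] = (-10)*(-5) + (0)*(-9) + (7)*(5) = 85
PQ =
[      -20       -56        11 ]
[      -44         4       -46 ]
[      -81         6        85 ]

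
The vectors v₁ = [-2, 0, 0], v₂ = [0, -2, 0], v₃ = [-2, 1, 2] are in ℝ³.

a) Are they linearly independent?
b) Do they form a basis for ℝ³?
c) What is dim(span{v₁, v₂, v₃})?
Yes independent, yes basis, dim = 3

Stack v₁, v₂, v₃ as rows of a 3×3 matrix.
[[-2, 0, 0]; [0, -2, 0]; [-2, 1, 2]] is already lower triangular with nonzero diagonal entries (-2, -2, 2), so its determinant is the product of the diagonal entries, det = (-2)·(-2)·(2) = 8 ≠ 0, and the rows are linearly independent.
Three linearly independent vectors in ℝ³ form a basis for ℝ³, so dim(span{v₁,v₂,v₃}) = 3.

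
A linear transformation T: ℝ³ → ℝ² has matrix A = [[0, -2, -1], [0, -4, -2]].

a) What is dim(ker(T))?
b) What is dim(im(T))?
dim(ker) = 2, dim(im) = 1

Observe that row 2 = 2 × row 1 (so the rows are linearly dependent).
Thus rank(A) = 1 (only one linearly independent row).
dim(im(T)) = rank(A) = 1.
By the rank-nullity theorem applied to T: ℝ³ → ℝ², rank(A) + nullity(A) = 3 (the domain dimension), so dim(ker(T)) = 3 - 1 = 2.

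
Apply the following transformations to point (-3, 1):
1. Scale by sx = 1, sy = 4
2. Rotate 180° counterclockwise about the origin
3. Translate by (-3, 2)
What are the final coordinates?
(0, -2)

Step 1: Scale → (-3, 4)
Step 2: Rotate 180° → (3, -4)
Step 3: Translate → (0, -2)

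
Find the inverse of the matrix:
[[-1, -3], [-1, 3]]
[[-1/2, -1/2], [-1/6, 1/6]]

For [[a,b],[c,d]], inverse = (1/det)·[[d,-b],[-c,a]]
det = -1·3 - -3·-1 = -6
Inverse = (1/-6)·[[3, 3], [1, -1]]
        = [[-1/2, -1/2], [-1/6, 1/6]]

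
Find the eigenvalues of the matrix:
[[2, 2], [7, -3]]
λ = -5 and λ = 4

Characteristic equation: det(A - λI) = 0
λ² - (trace)λ + (det) = 0
λ² - (-1)λ + (-20) = 0
λ² + 1λ - 20 = 0
Solving: λ = -5, 4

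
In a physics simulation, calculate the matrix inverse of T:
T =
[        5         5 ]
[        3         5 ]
det(T) = 10
T⁻¹ =
[      1/2      -1/2 ]
[    -3/10       1/2 ]

For a 2×2 matrix T = [[a, b], [c, d]] with det(T) ≠ 0, T⁻¹ = (1/det(T)) * [[d, -b], [-c, a]].
det(T) = (5)*(5) - (5)*(3) = 25 - 15 = 10.
T⁻¹ = (1/10) * [[5, -5], [-3, 5]].
Dividing each entry by 10 and reducing:
T⁻¹ =
[      1/2      -1/2 ]
[    -3/10       1/2 ]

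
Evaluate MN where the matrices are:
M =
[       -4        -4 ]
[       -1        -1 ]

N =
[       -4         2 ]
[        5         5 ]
MN =
[       -4       -28 ]
[       -1        -7 ]

Matrix multiplication: (MN)[i][j] = sum over k of M[i][k] * N[k][j].
  (MN)[0][0] = (-4)*(-4) + (-4)*(5) = -4
  (MN)[0][1] = (-4)*(2) + (-4)*(5) = -28
  (MN)[1][0] = (-1)*(-4) + (-1)*(5) = -1
  (MN)[1][1] = (-1)*(2) + (-1)*(5) = -7
MN =
[       -4       -28 ]
[       -1        -7 ]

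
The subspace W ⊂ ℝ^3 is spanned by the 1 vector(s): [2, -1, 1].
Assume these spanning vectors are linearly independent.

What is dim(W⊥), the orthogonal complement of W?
dim(W⊥) = 2

For any subspace W of ℝ^n, dim(W) + dim(W⊥) = n (the whole-space dimension).
Here the given 1 vectors are linearly independent, so dim(W) = 1.
Thus dim(W⊥) = n - dim(W) = 3 - 1 = 2.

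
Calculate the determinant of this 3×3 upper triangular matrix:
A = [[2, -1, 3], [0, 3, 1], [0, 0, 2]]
12

The determinant of a triangular matrix is the product of its diagonal entries (the off-diagonal entries above the diagonal do not affect it).
det(A) = (2) * (3) * (2) = 12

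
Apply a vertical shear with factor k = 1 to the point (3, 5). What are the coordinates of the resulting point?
(3, 8)

Shear matrix for vertical shear with factor k = 1:
[[1, 0], [1, 1]]
Result: (3, 5) → (3, 8)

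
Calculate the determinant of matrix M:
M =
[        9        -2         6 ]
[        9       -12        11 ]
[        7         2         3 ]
det(M) = -10

Expand along row 0 (cofactor expansion): det(M) = a*(e*i - f*h) - b*(d*i - f*g) + c*(d*h - e*g), where the 3×3 is [[a, b, c], [d, e, f], [g, h, i]].
Minor M_00 = (-12)*(3) - (11)*(2) = -36 - 22 = -58.
Minor M_01 = (9)*(3) - (11)*(7) = 27 - 77 = -50.
Minor M_02 = (9)*(2) - (-12)*(7) = 18 + 84 = 102.
det(M) = (9)*(-58) - (-2)*(-50) + (6)*(102) = -522 - 100 + 612 = -10.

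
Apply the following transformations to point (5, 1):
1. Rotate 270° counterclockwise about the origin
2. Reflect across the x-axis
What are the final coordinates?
(1, 5)

Step 1: Rotate 270° → (1, -5)
Step 2: Reflect across the x-axis → (1, 5)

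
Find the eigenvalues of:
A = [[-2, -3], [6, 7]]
λ = 1, 4

Solve det(A - λI) = 0. For a 2×2 matrix this is λ² - (trace)λ + det = 0.
trace(A) = -2 + 7 = 5.
det(A) = (-2)*(7) - (-3)*(6) = -14 + 18 = 4.
Characteristic equation: λ² - (5)λ + (4) = 0.
Discriminant: (5)² - 4*(4) = 25 - 16 = 9.
Roots: λ = (5 ± √9) / 2 = 1, 4.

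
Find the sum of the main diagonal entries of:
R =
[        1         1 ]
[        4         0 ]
tr(R) = 1 + 0 = 1

The trace of a square matrix is the sum of its diagonal entries.
Diagonal entries of R: R[0][0] = 1, R[1][1] = 0.
tr(R) = 1 + 0 = 1.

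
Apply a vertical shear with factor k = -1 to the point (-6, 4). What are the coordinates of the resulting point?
(-6, 10)

Shear matrix for vertical shear with factor k = -1:
[[1, 0], [-1, 1]]
Result: (-6, 4) → (-6, 10)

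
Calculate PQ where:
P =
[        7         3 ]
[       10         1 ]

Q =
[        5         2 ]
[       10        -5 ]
PQ =
[       65        -1 ]
[       60        15 ]

Matrix multiplication: (PQ)[i][j] = sum over k of P[i][k] * Q[k][j].
  (PQ)[0][0] = (7)*(5) + (3)*(10) = 65
  (PQ)[0][1] = (7)*(2) + (3)*(-5) = -1
  (PQ)[1][0] = (10)*(5) + (1)*(10) = 60
  (PQ)[1][1] = (10)*(2) + (1)*(-5) = 15
PQ =
[       65        -1 ]
[       60        15 ]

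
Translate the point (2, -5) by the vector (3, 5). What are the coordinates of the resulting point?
(5, 0)

Translation by (3, 5):
x' = 2 + 3 = 5
y' = -5 + 5 = 0
Homogeneous matrix: [[1, 0, 3], [0, 1, 5], [0, 0, 1]]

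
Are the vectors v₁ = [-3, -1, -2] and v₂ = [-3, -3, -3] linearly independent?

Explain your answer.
Yes, linearly independent

Two vectors are linearly dependent iff one is a scalar multiple of the other.
No single scalar k satisfies v₂ = k·v₁ (the ratios of corresponding entries disagree), so v₁ and v₂ are linearly independent.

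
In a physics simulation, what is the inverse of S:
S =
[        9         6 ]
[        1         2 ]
det(S) = 12
S⁻¹ =
[      1/6      -1/2 ]
[    -1/12       3/4 ]

For a 2×2 matrix S = [[a, b], [c, d]] with det(S) ≠ 0, S⁻¹ = (1/det(S)) * [[d, -b], [-c, a]].
det(S) = (9)*(2) - (6)*(1) = 18 - 6 = 12.
S⁻¹ = (1/12) * [[2, -6], [-1, 9]].
Dividing each entry by 12 and reducing:
S⁻¹ =
[      1/6      -1/2 ]
[    -1/12       3/4 ]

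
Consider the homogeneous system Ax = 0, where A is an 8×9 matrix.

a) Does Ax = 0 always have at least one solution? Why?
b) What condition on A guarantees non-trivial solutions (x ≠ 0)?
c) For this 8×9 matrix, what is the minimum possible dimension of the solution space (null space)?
a) Yes, x = 0 is always a solution. b) When A has linearly dependent columns (rank < n). c) Minimum nullity = 1.

a) x = 0 satisfies A·0 = 0, so the zero vector is always a solution.
b) Non-trivial solutions exist iff the columns of A are linearly dependent, equivalently rank(A) < n (the number of columns).
c) By rank-nullity, rank(A) + nullity(A) = n = 9. Since A has only 8 rows, rank(A) ≤ 8, so nullity(A) ≥ 9 - 8 = 1.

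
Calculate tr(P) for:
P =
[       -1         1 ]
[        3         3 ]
tr(P) = -1 + 3 = 2

The trace of a square matrix is the sum of its diagonal entries.
Diagonal entries of P: P[0][0] = -1, P[1][1] = 3.
tr(P) = -1 + 3 = 2.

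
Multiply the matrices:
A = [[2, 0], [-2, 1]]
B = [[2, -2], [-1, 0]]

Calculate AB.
[[4, -4], [-5, 4]]

Each entry (i,j) of AB = sum over k of A[i][k]*B[k][j].
(AB)[0][0] = (2)*(2) + (0)*(-1) = 4
(AB)[0][1] = (2)*(-2) + (0)*(0) = -4
(AB)[1][0] = (-2)*(2) + (1)*(-1) = -5
(AB)[1][1] = (-2)*(-2) + (1)*(0) = 4
AB = [[4, -4], [-5, 4]]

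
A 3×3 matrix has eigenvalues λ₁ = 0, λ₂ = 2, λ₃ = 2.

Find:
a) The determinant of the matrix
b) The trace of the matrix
det = 0, trace = 4

Two standard eigenvalue identities:
- det(A) equals the product of the eigenvalues (counted with multiplicity).
- trace(A) equals the sum of the eigenvalues.
det(A) = (0)*(2)*(2) = 0.
trace(A) = 0 + 2 + 2 = 4.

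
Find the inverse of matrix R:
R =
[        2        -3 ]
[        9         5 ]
det(R) = 37
R⁻¹ =
[     5/37      3/37 ]
[    -9/37      2/37 ]

For a 2×2 matrix R = [[a, b], [c, d]] with det(R) ≠ 0, R⁻¹ = (1/det(R)) * [[d, -b], [-c, a]].
det(R) = (2)*(5) - (-3)*(9) = 10 + 27 = 37.
R⁻¹ = (1/37) * [[5, 3], [-9, 2]].
Dividing each entry by 37 and reducing:
R⁻¹ =
[     5/37      3/37 ]
[    -9/37      2/37 ]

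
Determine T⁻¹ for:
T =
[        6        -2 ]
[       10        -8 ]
det(T) = -28
T⁻¹ =
[      2/7     -1/14 ]
[     5/14     -3/14 ]

For a 2×2 matrix T = [[a, b], [c, d]] with det(T) ≠ 0, T⁻¹ = (1/det(T)) * [[d, -b], [-c, a]].
det(T) = (6)*(-8) - (-2)*(10) = -48 + 20 = -28.
T⁻¹ = (1/-28) * [[-8, 2], [-10, 6]].
Dividing each entry by -28 and reducing:
T⁻¹ =
[      2/7     -1/14 ]
[     5/14     -3/14 ]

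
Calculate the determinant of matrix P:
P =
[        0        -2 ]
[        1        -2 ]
det(P) = 2

For a 2×2 matrix [[a, b], [c, d]], det = a*d - b*c.
det(P) = (0)*(-2) - (-2)*(1) = 0 + 2 = 2.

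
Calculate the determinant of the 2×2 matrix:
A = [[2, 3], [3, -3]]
-15

For A = [[a, b], [c, d]], det(A) = a*d - b*c.
det(A) = (2)*(-3) - (3)*(3) = -6 - 9 = -15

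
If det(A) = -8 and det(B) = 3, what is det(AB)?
-24

Use the multiplicative property of determinants: det(AB) = det(A)*det(B).
det(AB) = (-8)*(3) = -24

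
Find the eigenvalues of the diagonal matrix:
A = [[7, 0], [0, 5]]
λ₁ = 7, λ₂ = 5

The characteristic polynomial of A is det(A - λI) = (7 - λ)(5 - λ) = 0.
The roots are λ = 7 and λ = 5, so the eigenvalues are the diagonal entries.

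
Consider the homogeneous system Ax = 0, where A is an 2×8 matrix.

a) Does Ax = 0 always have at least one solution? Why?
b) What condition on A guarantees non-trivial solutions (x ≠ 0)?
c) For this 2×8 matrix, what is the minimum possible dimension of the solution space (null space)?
a) Yes, x = 0 is always a solution. b) When A has linearly dependent columns (rank < n). c) Minimum nullity = 6.

a) x = 0 satisfies A·0 = 0, so the zero vector is always a solution.
b) Non-trivial solutions exist iff the columns of A are linearly dependent, equivalently rank(A) < n (the number of columns).
c) By rank-nullity, rank(A) + nullity(A) = n = 8. Since A has only 2 rows, rank(A) ≤ 2, so nullity(A) ≥ 8 - 2 = 6.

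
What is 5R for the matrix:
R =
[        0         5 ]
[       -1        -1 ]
5R =
[        0        25 ]
[       -5        -5 ]

Scalar multiplication is elementwise: (5R)[i][j] = 5 * R[i][j].
  (5R)[0][0] = 5 * (0) = 0
  (5R)[0][1] = 5 * (5) = 25
  (5R)[1][0] = 5 * (-1) = -5
  (5R)[1][1] = 5 * (-1) = -5
5R =
[        0        25 ]
[       -5        -5 ]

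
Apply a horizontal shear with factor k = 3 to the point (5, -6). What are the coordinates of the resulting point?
(-13, -6)

Shear matrix for horizontal shear with factor k = 3:
[[1, 3], [0, 1]]
Result: (5, -6) → (-13, -6)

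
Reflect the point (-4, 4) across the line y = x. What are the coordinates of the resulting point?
(4, -4)

Reflection across line y = x: (-4, 4) → (4, -4)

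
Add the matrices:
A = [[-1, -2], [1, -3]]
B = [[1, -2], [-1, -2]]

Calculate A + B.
[[0, -4], [0, -5]]

Add corresponding elements:
(-1)+(1)=0
(-2)+(-2)=-4
(1)+(-1)=0
(-3)+(-2)=-5
A + B = [[0, -4], [0, -5]]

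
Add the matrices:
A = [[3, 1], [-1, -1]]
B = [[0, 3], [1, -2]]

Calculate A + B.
[[3, 4], [0, -3]]

Add corresponding elements:
(3)+(0)=3
(1)+(3)=4
(-1)+(1)=0
(-1)+(-2)=-3
A + B = [[3, 4], [0, -3]]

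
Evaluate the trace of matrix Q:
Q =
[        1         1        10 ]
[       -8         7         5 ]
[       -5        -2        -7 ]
tr(Q) = 1 + 7 - 7 = 1

The trace of a square matrix is the sum of its diagonal entries.
Diagonal entries of Q: Q[0][0] = 1, Q[1][1] = 7, Q[2][2] = -7.
tr(Q) = 1 + 7 - 7 = 1.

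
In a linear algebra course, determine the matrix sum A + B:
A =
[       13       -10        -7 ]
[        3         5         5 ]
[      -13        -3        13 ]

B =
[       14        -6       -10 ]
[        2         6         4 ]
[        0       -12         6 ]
A + B =
[       27       -16       -17 ]
[        5        11         9 ]
[      -13       -15        19 ]

Matrix addition is elementwise: (A+B)[i][j] = A[i][j] + B[i][j].
  (A+B)[0][0] = (13) + (14) = 27
  (A+B)[0][1] = (-10) + (-6) = -16
  (A+B)[0][2] = (-7) + (-10) = -17
  (A+B)[1][0] = (3) + (2) = 5
  (A+B)[1][1] = (5) + (6) = 11
  (A+B)[1][2] = (5) + (4) = 9
  (A+B)[2][0] = (-13) + (0) = -13
  (A+B)[2][1] = (-3) + (-12) = -15
  (A+B)[2][2] = (13) + (6) = 19
A + B =
[       27       -16       -17 ]
[        5        11         9 ]
[      -13       -15        19 ]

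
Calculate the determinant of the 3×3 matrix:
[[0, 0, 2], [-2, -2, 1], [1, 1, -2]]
0

Expansion along first row:
det = 0·det([[-2,1],[1,-2]]) - 0·det([[-2,1],[1,-2]]) + 2·det([[-2,-2],[1,1]])
    = 0·(-2·-2 - 1·1) - 0·(-2·-2 - 1·1) + 2·(-2·1 - -2·1)
    = 0·3 - 0·3 + 2·0
    = 0 + 0 + 0 = 0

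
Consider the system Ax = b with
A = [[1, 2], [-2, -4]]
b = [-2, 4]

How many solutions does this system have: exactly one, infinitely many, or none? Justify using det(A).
Infinitely many solutions

det(A) = (1)*(-4) - (2)*(-2) = 0, so A is singular (column 2 is 2 times column 1).
b = [-2, 4] = -2 * column 1 of A, so b lies in the column space of A.
A singular matrix whose right-hand side is in its column space gives a 1-parameter family of solutions — infinitely many.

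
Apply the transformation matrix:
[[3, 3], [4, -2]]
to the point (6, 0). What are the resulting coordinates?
(18, 24)

Matrix multiplication:
[[3, 3], [4, -2]] × [6, 0]ᵀ
= [3×6 + 3×0, 4×6 + -2×0]ᵀ
= [18.0000, 24.0000]ᵀ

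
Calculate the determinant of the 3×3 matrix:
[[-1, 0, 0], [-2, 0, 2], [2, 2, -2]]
4

Expansion along first row:
det = -1·det([[0,2],[2,-2]]) - 0·det([[-2,2],[2,-2]]) + 0·det([[-2,0],[2,2]])
    = -1·(0·-2 - 2·2) - 0·(-2·-2 - 2·2) + 0·(-2·2 - 0·2)
    = -1·-4 - 0·0 + 0·-4
    = 4 + 0 + 0 = 4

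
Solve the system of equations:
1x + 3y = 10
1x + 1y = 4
x = 1, y = 3

Use elimination (row reduction):
Equation 1: 1x + 3y = 10.
Equation 2: 1x + 1y = 4.
Multiply Eq1 by 1 and Eq2 by 1: 1x + 3y = 10;  1x + 1y = 4.
Subtract: (-2)y = -6, so y = 3.
Back-substitute into Eq1: 1x + 3*(3) = 10, so x = 1.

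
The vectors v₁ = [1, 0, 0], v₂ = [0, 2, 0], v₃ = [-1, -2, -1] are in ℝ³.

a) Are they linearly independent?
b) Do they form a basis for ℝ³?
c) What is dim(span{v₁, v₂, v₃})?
Yes independent, yes basis, dim = 3

Stack v₁, v₂, v₃ as rows of a 3×3 matrix.
[[1, 0, 0]; [0, 2, 0]; [-1, -2, -1]] is already lower triangular with nonzero diagonal entries (1, 2, -1), so its determinant is the product of the diagonal entries, det = (1)·(2)·(-1) = -2 ≠ 0, and the rows are linearly independent.
Three linearly independent vectors in ℝ³ form a basis for ℝ³, so dim(span{v₁,v₂,v₃}) = 3.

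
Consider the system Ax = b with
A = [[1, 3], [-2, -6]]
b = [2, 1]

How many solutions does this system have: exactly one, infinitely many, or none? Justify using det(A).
No solution

det(A) = (1)*(-6) - (3)*(-2) = 0, so A is singular.
The column space of A is span(column 1) = span([1, -2]).
b = [2, 1] is not a scalar multiple of column 1, so b ∉ column space and the system is inconsistent — no solution.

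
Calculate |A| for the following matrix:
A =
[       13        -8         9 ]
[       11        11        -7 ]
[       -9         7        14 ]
det(A) = 4951

Expand along row 0 (cofactor expansion): det(A) = a*(e*i - f*h) - b*(d*i - f*g) + c*(d*h - e*g), where the 3×3 is [[a, b, c], [d, e, f], [g, h, i]].
Minor M_00 = (11)*(14) - (-7)*(7) = 154 + 49 = 203.
Minor M_01 = (11)*(14) - (-7)*(-9) = 154 - 63 = 91.
Minor M_02 = (11)*(7) - (11)*(-9) = 77 + 99 = 176.
det(A) = (13)*(203) - (-8)*(91) + (9)*(176) = 2639 + 728 + 1584 = 4951.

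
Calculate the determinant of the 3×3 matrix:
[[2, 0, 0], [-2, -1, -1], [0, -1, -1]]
0

Expansion along first row:
det = 2·det([[-1,-1],[-1,-1]]) - 0·det([[-2,-1],[0,-1]]) + 0·det([[-2,-1],[0,-1]])
    = 2·(-1·-1 - -1·-1) - 0·(-2·-1 - -1·0) + 0·(-2·-1 - -1·0)
    = 2·0 - 0·2 + 0·2
    = 0 + 0 + 0 = 0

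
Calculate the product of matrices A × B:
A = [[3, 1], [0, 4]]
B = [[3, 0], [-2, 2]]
[[7, 2], [-8, 8]]

Matrix multiplication:
C[0][0] = 3×3 + 1×-2 = 7
C[0][1] = 3×0 + 1×2 = 2
C[1][0] = 0×3 + 4×-2 = -8
C[1][1] = 0×0 + 4×2 = 8
Result: [[7, 2], [-8, 8]]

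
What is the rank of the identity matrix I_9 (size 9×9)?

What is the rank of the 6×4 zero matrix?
rank(I_9) = 9, rank(0) = 0

The identity I_9 has 9 columns that are the standard basis vectors e_1, …, e_9. These are linearly independent, so all 9 columns are pivots and rank(I_9) = 9.
The 6×4 zero matrix has every entry zero, so every row is the zero row and there are no pivots; rank(0) = 0.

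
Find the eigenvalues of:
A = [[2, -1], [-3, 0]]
λ = -1, 3

Solve det(A - λI) = 0. For a 2×2 matrix this is λ² - (trace)λ + det = 0.
trace(A) = 2 + 0 = 2.
det(A) = (2)*(0) - (-1)*(-3) = 0 - 3 = -3.
Characteristic equation: λ² - (2)λ + (-3) = 0.
Discriminant: (2)² - 4*(-3) = 4 + 12 = 16.
Roots: λ = (2 ± √16) / 2 = -1, 3.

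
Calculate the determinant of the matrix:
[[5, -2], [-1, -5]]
-27

For a 2×2 matrix [[a, b], [c, d]], det = ad - bc
det = (5)(-5) - (-2)(-1) = -25 - 2 = -27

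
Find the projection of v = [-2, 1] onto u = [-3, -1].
[-3/2, -1/2]

The projection of v onto u is proj_u(v) = ((v·u) / (u·u)) · u.
v·u = (-2)*(-3) + (1)*(-1) = 5.
u·u = (-3)*(-3) + (-1)*(-1) = 10.
coefficient = 5 / 10 = 1/2.
proj_u(v) = 1/2 · [-3, -1] = [-3/2, -1/2].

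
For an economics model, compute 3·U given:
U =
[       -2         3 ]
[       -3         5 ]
3U =
[       -6         9 ]
[       -9        15 ]

Scalar multiplication is elementwise: (3U)[i][j] = 3 * U[i][j].
  (3U)[0][0] = 3 * (-2) = -6
  (3U)[0][1] = 3 * (3) = 9
  (3U)[1][0] = 3 * (-3) = -9
  (3U)[1][1] = 3 * (5) = 15
3U =
[       -6         9 ]
[       -9        15 ]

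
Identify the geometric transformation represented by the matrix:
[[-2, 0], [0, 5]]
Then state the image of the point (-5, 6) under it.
non-uniform scaling by (-2, 5); image of (-5, 6) is (10, 30)

This is diagonal with distinct entries, so it scales the x-axis by -2 and the y-axis by 5.
The matrix [[-2, 0], [0, 5]] represents: non-uniform scaling by (-2, 5).
Applying it to (-5, 6): [-2·-5 + 0·6, 0·-5 + 5·6] = (10, 30).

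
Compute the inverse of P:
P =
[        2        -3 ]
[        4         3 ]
det(P) = 18
P⁻¹ =
[      1/6       1/6 ]
[     -2/9       1/9 ]

For a 2×2 matrix P = [[a, b], [c, d]] with det(P) ≠ 0, P⁻¹ = (1/det(P)) * [[d, -b], [-c, a]].
det(P) = (2)*(3) - (-3)*(4) = 6 + 12 = 18.
P⁻¹ = (1/18) * [[3, 3], [-4, 2]].
Dividing each entry by 18 and reducing:
P⁻¹ =
[      1/6       1/6 ]
[     -2/9       1/9 ]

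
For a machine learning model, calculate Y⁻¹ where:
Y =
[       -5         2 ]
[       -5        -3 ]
det(Y) = 25
Y⁻¹ =
[    -3/25     -2/25 ]
[      1/5      -1/5 ]

For a 2×2 matrix Y = [[a, b], [c, d]] with det(Y) ≠ 0, Y⁻¹ = (1/det(Y)) * [[d, -b], [-c, a]].
det(Y) = (-5)*(-3) - (2)*(-5) = 15 + 10 = 25.
Y⁻¹ = (1/25) * [[-3, -2], [5, -5]].
Dividing each entry by 25 and reducing:
Y⁻¹ =
[    -3/25     -2/25 ]
[      1/5      -1/5 ]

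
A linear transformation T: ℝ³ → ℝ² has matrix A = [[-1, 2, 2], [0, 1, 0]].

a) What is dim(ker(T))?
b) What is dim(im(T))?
dim(ker) = 1, dim(im) = 2

The two rows are not scalar multiples of one another (no single k satisfies row 2 = k × row 1), so they are linearly independent.
Thus rank(A) = 2.
dim(im(T)) = rank(A) = 2.
By the rank-nullity theorem applied to T: ℝ³ → ℝ², rank(A) + nullity(A) = 3 (the domain dimension), so dim(ker(T)) = 3 - 2 = 1.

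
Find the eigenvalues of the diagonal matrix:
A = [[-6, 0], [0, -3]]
λ₁ = -6, λ₂ = -3

The characteristic polynomial of A is det(A - λI) = (-6 - λ)(-3 - λ) = 0.
The roots are λ = -6 and λ = -3, so the eigenvalues are the diagonal entries.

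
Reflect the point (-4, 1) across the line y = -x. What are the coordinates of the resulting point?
(-1, 4)

Reflection across line y = -x: (-4, 1) → (-1, 4)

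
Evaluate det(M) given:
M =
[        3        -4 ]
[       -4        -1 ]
det(M) = -19

For a 2×2 matrix [[a, b], [c, d]], det = a*d - b*c.
det(M) = (3)*(-1) - (-4)*(-4) = -3 - 16 = -19.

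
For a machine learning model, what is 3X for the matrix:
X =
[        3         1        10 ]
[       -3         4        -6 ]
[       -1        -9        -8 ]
3X =
[        9         3        30 ]
[       -9        12       -18 ]
[       -3       -27       -24 ]

Scalar multiplication is elementwise: (3X)[i][j] = 3 * X[i][j].
  (3X)[0][0] = 3 * (3) = 9
  (3X)[0][1] = 3 * (1) = 3
  (3X)[0][2] = 3 * (10) = 30
  (3X)[1][0] = 3 * (-3) = -9
  (3X)[1][1] = 3 * (4) = 12
  (3X)[1][2] = 3 * (-6) = -18
  (3X)[2][0] = 3 * (-1) = -3
  (3X)[2][1] = 3 * (-9) = -27
  (3X)[2][2] = 3 * (-8) = -24
3X =
[        9         3        30 ]
[       -9        12       -18 ]
[       -3       -27       -24 ]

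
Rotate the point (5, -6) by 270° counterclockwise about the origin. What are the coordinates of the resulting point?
(-6, -5)

Rotation matrix R(θ) = [[cos θ, -sin θ], [sin θ, cos θ]]; for θ = 270°:
R = [[0, 1], [-1, 0]]
Result: R × [5, -6]ᵀ = [0·5 + (1)·-6, -1·5 + (0)·-6]ᵀ = (-6, -5)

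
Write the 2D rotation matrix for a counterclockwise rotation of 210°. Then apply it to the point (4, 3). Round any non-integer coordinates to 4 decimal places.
R = [[-√3/2, 1/2], [-1/2, -√3/2]]; R·(4, 3) = (-1.9641, -4.5981)

Rotation matrix formula: R(θ) = [[cos θ, -sin θ], [sin θ, cos θ]]
For θ = 210°:
cos(210°) = -√3/2
sin(210°) = -1/2
R = [[-√3/2, 1/2], [-1/2, -√3/2]]
Apply to (4, 3): [-√3/2·4 + (1/2)·3, -1/2·4 + -√3/2·3] = (-1.9641, -4.5981)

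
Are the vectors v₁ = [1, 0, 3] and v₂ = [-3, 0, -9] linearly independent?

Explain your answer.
No, linearly dependent (v₂ = -3·v₁)

Check whether there is a scalar k with v₂ = k·v₁.
Comparing components, k = -3 satisfies -3·[1, 0, 3] = [-3, 0, -9].
Since v₂ is a scalar multiple of v₁, the two vectors are linearly dependent.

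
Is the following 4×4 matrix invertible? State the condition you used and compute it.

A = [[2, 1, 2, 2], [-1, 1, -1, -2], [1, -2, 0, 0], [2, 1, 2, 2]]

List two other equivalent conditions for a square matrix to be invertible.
No, not invertible; det(A) = 0 (two rows are equal, so the rows are linearly dependent). Equivalent conditions (failing for this A): rank(A) < 4; Ax = 0 has non-trivial solutions; 0 is an eigenvalue; the columns are linearly dependent.

To check invertibility, compute det(A).
In this matrix, row 0 and the last row are identical, so one row is a scalar multiple of another and the rows are linearly dependent.
A matrix with linearly dependent rows has det = 0 and is not invertible.
Equivalent failed conditions:
- rank(A) < 4.
- Ax = 0 has non-trivial solutions.
- 0 is an eigenvalue.
- The columns are linearly dependent.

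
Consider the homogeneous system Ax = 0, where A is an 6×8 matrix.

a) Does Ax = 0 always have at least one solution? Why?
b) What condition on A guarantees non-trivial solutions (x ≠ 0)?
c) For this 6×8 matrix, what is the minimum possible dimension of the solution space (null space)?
a) Yes, x = 0 is always a solution. b) When A has linearly dependent columns (rank < n). c) Minimum nullity = 2.

a) x = 0 satisfies A·0 = 0, so the zero vector is always a solution.
b) Non-trivial solutions exist iff the columns of A are linearly dependent, equivalently rank(A) < n (the number of columns).
c) By rank-nullity, rank(A) + nullity(A) = n = 8. Since A has only 6 rows, rank(A) ≤ 6, so nullity(A) ≥ 8 - 6 = 2.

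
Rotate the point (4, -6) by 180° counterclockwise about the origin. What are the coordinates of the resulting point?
(-4, 6)

Rotation matrix R(θ) = [[cos θ, -sin θ], [sin θ, cos θ]]; for θ = 180°:
R = [[-1, 0], [0, -1]]
Result: R × [4, -6]ᵀ = [-1·4 + (0)·-6, 0·4 + (-1)·-6]ᵀ = (-4, 6)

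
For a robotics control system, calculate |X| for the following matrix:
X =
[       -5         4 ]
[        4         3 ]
det(X) = -31

For a 2×2 matrix [[a, b], [c, d]], det = a*d - b*c.
det(X) = (-5)*(3) - (4)*(4) = -15 - 16 = -31.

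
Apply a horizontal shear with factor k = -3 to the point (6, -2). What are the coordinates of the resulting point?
(12, -2)

Shear matrix for horizontal shear with factor k = -3:
[[1, -3], [0, 1]]
Result: (6, -2) → (12, -2)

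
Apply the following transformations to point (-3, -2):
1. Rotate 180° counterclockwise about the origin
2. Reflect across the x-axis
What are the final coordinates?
(3, -2)

Step 1: Rotate 180° → (3, 2)
Step 2: Reflect across the x-axis → (3, -2)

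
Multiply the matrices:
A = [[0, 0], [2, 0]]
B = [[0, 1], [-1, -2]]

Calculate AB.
[[0, 0], [0, 2]]

Each entry (i,j) of AB = sum over k of A[i][k]*B[k][j].
(AB)[0][0] = (0)*(0) + (0)*(-1) = 0
(AB)[0][1] = (0)*(1) + (0)*(-2) = 0
(AB)[1][0] = (2)*(0) + (0)*(-1) = 0
(AB)[1][1] = (2)*(1) + (0)*(-2) = 2
AB = [[0, 0], [0, 2]]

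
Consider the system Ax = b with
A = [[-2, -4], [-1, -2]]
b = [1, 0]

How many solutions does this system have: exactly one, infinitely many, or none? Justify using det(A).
No solution

det(A) = (-2)*(-2) - (-4)*(-1) = 0, so A is singular.
The column space of A is span(column 1) = span([-2, -1]).
b = [1, 0] is not a scalar multiple of column 1, so b ∉ column space and the system is inconsistent — no solution.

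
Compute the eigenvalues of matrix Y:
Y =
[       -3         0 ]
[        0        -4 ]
λ = -4, -3

Solve det(Y - λI) = 0. For a 2×2 matrix the characteristic equation is λ² - (trace)λ + det = 0.
trace(Y) = a + d = -3 - 4 = -7.
det(Y) = a*d - b*c = (-3)*(-4) - (0)*(0) = 12 - 0 = 12.
Characteristic equation: λ² - (-7)λ + (12) = 0.
Discriminant = (-7)² - 4*(12) = 49 - 48 = 1.
λ = (-7 ± √1) / 2 = (-7 ± 1) / 2 = -4, -3.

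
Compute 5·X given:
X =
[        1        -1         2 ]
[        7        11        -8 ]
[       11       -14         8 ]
5X =
[        5        -5        10 ]
[       35        55       -40 ]
[       55       -70        40 ]

Scalar multiplication is elementwise: (5X)[i][j] = 5 * X[i][j].
  (5X)[0][0] = 5 * (1) = 5
  (5X)[0][1] = 5 * (-1) = -5
  (5X)[0][2] = 5 * (2) = 10
  (5X)[1][0] = 5 * (7) = 35
  (5X)[1][1] = 5 * (11) = 55
  (5X)[1][2] = 5 * (-8) = -40
  (5X)[2][0] = 5 * (11) = 55
  (5X)[2][1] = 5 * (-14) = -70
  (5X)[2][2] = 5 * (8) = 40
5X =
[        5        -5        10 ]
[       35        55       -40 ]
[       55       -70        40 ]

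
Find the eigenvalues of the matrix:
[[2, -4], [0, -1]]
λ = -1 and λ = 2

Characteristic equation: det(A - λI) = 0
λ² - (trace)λ + (det) = 0
λ² - (1)λ + (-2) = 0
λ² - 1λ - 2 = 0
Solving: λ = -1, 2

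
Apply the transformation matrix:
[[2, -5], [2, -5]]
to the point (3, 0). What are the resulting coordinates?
(6, 6)

Matrix multiplication:
[[2, -5], [2, -5]] × [3, 0]ᵀ
= [2×3 + -5×0, 2×3 + -5×0]ᵀ
= [6.0000, 6.0000]ᵀ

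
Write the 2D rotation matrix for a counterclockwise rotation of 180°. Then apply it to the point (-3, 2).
R = [[-1, 0], [0, -1]]; R·(-3, 2) = (3, -2)

Rotation matrix formula: R(θ) = [[cos θ, -sin θ], [sin θ, cos θ]]
For θ = 180°:
cos(180°) = -1
sin(180°) = 0
R = [[-1, 0], [0, -1]]
Apply to (-3, 2): [-1·-3 + (0)·2, 0·-3 + -1·2] = (3, -2)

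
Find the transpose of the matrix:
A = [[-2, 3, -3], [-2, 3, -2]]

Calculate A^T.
[[-2, -2], [3, 3], [-3, -2]]

The transpose sends entry (i,j) to (j,i); rows become columns.
Row 0 of A: [-2, 3, -3] -> column 0 of A^T.
Row 1 of A: [-2, 3, -2] -> column 1 of A^T.
A^T = [[-2, -2], [3, 3], [-3, -2]]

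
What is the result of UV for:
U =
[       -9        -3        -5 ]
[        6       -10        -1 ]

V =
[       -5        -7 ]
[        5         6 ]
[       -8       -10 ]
UV =
[       70        95 ]
[      -72       -92 ]

Matrix multiplication: (UV)[i][j] = sum over k of U[i][k] * V[k][j].
  (UV)[0][0] = (-9)*(-5) + (-3)*(5) + (-5)*(-8) = 70
  (UV)[0][1] = (-9)*(-7) + (-3)*(6) + (-5)*(-10) = 95
  (UV)[1][0] = (6)*(-5) + (-10)*(5) + (-1)*(-8) = -72
  (UV)[1][1] = (6)*(-7) + (-10)*(6) + (-1)*(-10) = -92
UV =
[       70        95 ]
[      -72       -92 ]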